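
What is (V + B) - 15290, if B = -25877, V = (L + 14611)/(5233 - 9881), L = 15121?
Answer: -47843487/1162 ≈ -41173.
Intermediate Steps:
V = -7433/1162 (V = (15121 + 14611)/(5233 - 9881) = 29732/(-4648) = 29732*(-1/4648) = -7433/1162 ≈ -6.3967)
(V + B) - 15290 = (-7433/1162 - 25877) - 15290 = -30076507/1162 - 15290 = -47843487/1162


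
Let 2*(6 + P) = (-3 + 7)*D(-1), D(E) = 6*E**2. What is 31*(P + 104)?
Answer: 3410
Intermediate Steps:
P = 6 (P = -6 + ((-3 + 7)*(6*(-1)**2))/2 = -6 + (4*(6*1))/2 = -6 + (4*6)/2 = -6 + (1/2)*24 = -6 + 12 = 6)
31*(P + 104) = 31*(6 + 104) = 31*110 = 3410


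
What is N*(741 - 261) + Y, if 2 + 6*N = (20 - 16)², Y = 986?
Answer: 2106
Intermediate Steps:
N = 7/3 (N = -⅓ + (20 - 16)²/6 = -⅓ + (⅙)*4² = -⅓ + (⅙)*16 = -⅓ + 8/3 = 7/3 ≈ 2.3333)
N*(741 - 261) + Y = 7*(741 - 261)/3 + 986 = (7/3)*480 + 986 = 1120 + 986 = 2106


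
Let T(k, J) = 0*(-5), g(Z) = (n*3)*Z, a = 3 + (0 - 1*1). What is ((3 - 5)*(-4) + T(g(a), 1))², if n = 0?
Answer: 64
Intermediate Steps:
a = 2 (a = 3 + (0 - 1) = 3 - 1 = 2)
g(Z) = 0 (g(Z) = (0*3)*Z = 0*Z = 0)
T(k, J) = 0
((3 - 5)*(-4) + T(g(a), 1))² = ((3 - 5)*(-4) + 0)² = (-2*(-4) + 0)² = (8 + 0)² = 8² = 64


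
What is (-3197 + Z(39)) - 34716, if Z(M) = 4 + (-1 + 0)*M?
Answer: -37948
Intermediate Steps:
Z(M) = 4 - M
(-3197 + Z(39)) - 34716 = (-3197 + (4 - 1*39)) - 34716 = (-3197 + (4 - 39)) - 34716 = (-3197 - 35) - 34716 = -3232 - 34716 = -37948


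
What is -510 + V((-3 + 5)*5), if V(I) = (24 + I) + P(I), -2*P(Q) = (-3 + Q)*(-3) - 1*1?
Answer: -465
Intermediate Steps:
P(Q) = -4 + 3*Q/2 (P(Q) = -((-3 + Q)*(-3) - 1*1)/2 = -((9 - 3*Q) - 1)/2 = -(8 - 3*Q)/2 = -4 + 3*Q/2)
V(I) = 20 + 5*I/2 (V(I) = (24 + I) + (-4 + 3*I/2) = 20 + 5*I/2)
-510 + V((-3 + 5)*5) = -510 + (20 + 5*((-3 + 5)*5)/2) = -510 + (20 + 5*(2*5)/2) = -510 + (20 + (5/2)*10) = -510 + (20 + 25) = -510 + 45 = -465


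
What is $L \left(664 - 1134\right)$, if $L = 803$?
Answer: $-377410$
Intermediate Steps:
$L \left(664 - 1134\right) = 803 \left(664 - 1134\right) = 803 \left(-470\right) = -377410$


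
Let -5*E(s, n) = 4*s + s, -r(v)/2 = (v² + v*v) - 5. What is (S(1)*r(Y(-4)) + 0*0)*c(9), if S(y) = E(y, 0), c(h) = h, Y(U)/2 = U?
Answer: 2214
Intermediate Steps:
Y(U) = 2*U
r(v) = 10 - 4*v² (r(v) = -2*((v² + v*v) - 5) = -2*((v² + v²) - 5) = -2*(2*v² - 5) = -2*(-5 + 2*v²) = 10 - 4*v²)
E(s, n) = -s (E(s, n) = -(4*s + s)/5 = -s)
S(y) = -y
(S(1)*r(Y(-4)) + 0*0)*c(9) = ((-1*1)*(10 - 4*(2*(-4))²) + 0*0)*9 = (-(10 - 4*(-8)²) + 0)*9 = (-(10 - 4*64) + 0)*9 = (-(10 - 256) + 0)*9 = (-1*(-246) + 0)*9 = (246 + 0)*9 = 246*9 = 2214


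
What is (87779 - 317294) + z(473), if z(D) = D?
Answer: -229042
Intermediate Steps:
(87779 - 317294) + z(473) = (87779 - 317294) + 473 = -229515 + 473 = -229042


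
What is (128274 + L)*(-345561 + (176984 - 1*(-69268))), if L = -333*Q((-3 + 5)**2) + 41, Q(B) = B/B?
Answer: -12709764438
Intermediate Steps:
Q(B) = 1
L = -292 (L = -333*1 + 41 = -333 + 41 = -292)
(128274 + L)*(-345561 + (176984 - 1*(-69268))) = (128274 - 292)*(-345561 + (176984 - 1*(-69268))) = 127982*(-345561 + (176984 + 69268)) = 127982*(-345561 + 246252) = 127982*(-99309) = -12709764438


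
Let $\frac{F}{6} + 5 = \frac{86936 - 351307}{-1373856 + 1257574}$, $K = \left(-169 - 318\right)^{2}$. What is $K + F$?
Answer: $\frac{13788291712}{58141} \approx 2.3715 \cdot 10^{5}$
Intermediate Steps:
$K = 237169$ ($K = \left(-487\right)^{2} = 237169$)
$F = - \frac{951117}{58141}$ ($F = -30 + 6 \frac{86936 - 351307}{-1373856 + 1257574} = -30 + 6 \left(- \frac{264371}{-116282}\right) = -30 + 6 \left(\left(-264371\right) \left(- \frac{1}{116282}\right)\right) = -30 + 6 \cdot \frac{264371}{116282} = -30 + \frac{793113}{58141} = - \frac{951117}{58141} \approx -16.359$)
$K + F = 237169 - \frac{951117}{58141} = \frac{13788291712}{58141}$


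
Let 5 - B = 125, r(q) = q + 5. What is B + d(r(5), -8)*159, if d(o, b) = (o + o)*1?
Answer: 3060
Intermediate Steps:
r(q) = 5 + q
d(o, b) = 2*o (d(o, b) = (2*o)*1 = 2*o)
B = -120 (B = 5 - 1*125 = 5 - 125 = -120)
B + d(r(5), -8)*159 = -120 + (2*(5 + 5))*159 = -120 + (2*10)*159 = -120 + 20*159 = -120 + 3180 = 3060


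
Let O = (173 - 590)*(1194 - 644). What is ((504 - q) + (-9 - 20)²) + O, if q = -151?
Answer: -227854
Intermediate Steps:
O = -229350 (O = -417*550 = -229350)
((504 - q) + (-9 - 20)²) + O = ((504 - 1*(-151)) + (-9 - 20)²) - 229350 = ((504 + 151) + (-29)²) - 229350 = (655 + 841) - 229350 = 1496 - 229350 = -227854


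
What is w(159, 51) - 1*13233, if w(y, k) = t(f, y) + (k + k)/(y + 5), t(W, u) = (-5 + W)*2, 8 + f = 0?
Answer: -1087187/82 ≈ -13258.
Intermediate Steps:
f = -8 (f = -8 + 0 = -8)
t(W, u) = -10 + 2*W
w(y, k) = -26 + 2*k/(5 + y) (w(y, k) = (-10 + 2*(-8)) + (k + k)/(y + 5) = (-10 - 16) + (2*k)/(5 + y) = -26 + 2*k/(5 + y))
w(159, 51) - 1*13233 = 2*(-65 + 51 - 13*159)/(5 + 159) - 1*13233 = 2*(-65 + 51 - 2067)/164 - 13233 = 2*(1/164)*(-2081) - 13233 = -2081/82 - 13233 = -1087187/82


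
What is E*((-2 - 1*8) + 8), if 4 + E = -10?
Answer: 28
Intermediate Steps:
E = -14 (E = -4 - 10 = -14)
E*((-2 - 1*8) + 8) = -14*((-2 - 1*8) + 8) = -14*((-2 - 8) + 8) = -14*(-10 + 8) = -14*(-2) = 28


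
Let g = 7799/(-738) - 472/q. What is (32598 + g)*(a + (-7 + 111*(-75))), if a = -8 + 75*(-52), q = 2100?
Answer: -572374747192/1435 ≈ -3.9887e+8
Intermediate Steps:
a = -3908 (a = -8 - 3900 = -3908)
g = -1393853/129150 (g = 7799/(-738) - 472/2100 = 7799*(-1/738) - 472*1/2100 = -7799/738 - 118/525 = -1393853/129150 ≈ -10.793)
(32598 + g)*(a + (-7 + 111*(-75))) = (32598 - 1393853/129150)*(-3908 + (-7 + 111*(-75))) = 4208637847*(-3908 + (-7 - 8325))/129150 = 4208637847*(-3908 - 8332)/129150 = (4208637847/129150)*(-12240) = -572374747192/1435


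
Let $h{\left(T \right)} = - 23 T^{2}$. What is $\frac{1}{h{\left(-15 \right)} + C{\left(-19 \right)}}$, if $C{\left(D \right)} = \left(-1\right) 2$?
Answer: $- \frac{1}{5177} \approx -0.00019316$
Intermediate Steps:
$C{\left(D \right)} = -2$
$\frac{1}{h{\left(-15 \right)} + C{\left(-19 \right)}} = \frac{1}{- 23 \left(-15\right)^{2} - 2} = \frac{1}{\left(-23\right) 225 - 2} = \frac{1}{-5175 - 2} = \frac{1}{-5177} = - \frac{1}{5177}$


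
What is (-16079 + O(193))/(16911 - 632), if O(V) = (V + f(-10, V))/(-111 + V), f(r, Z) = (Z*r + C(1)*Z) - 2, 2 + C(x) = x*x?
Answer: -660205/667439 ≈ -0.98916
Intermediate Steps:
C(x) = -2 + x² (C(x) = -2 + x*x = -2 + x²)
f(r, Z) = -2 - Z + Z*r (f(r, Z) = (Z*r + (-2 + 1²)*Z) - 2 = (Z*r + (-2 + 1)*Z) - 2 = (Z*r - Z) - 2 = (-Z + Z*r) - 2 = -2 - Z + Z*r)
O(V) = (-2 - 10*V)/(-111 + V) (O(V) = (V + (-2 - V + V*(-10)))/(-111 + V) = (V + (-2 - V - 10*V))/(-111 + V) = (V + (-2 - 11*V))/(-111 + V) = (-2 - 10*V)/(-111 + V))
(-16079 + O(193))/(16911 - 632) = (-16079 + 2*(-1 - 5*193)/(-111 + 193))/(16911 - 632) = (-16079 + 2*(-1 - 965)/82)/16279 = (-16079 + 2*(1/82)*(-966))*(1/16279) = (-16079 - 966/41)*(1/16279) = -660205/41*1/16279 = -660205/667439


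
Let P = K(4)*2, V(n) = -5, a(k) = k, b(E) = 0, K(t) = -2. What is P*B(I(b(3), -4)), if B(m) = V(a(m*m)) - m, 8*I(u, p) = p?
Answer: 18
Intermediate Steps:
I(u, p) = p/8
P = -4 (P = -2*2 = -4)
B(m) = -5 - m
P*B(I(b(3), -4)) = -4*(-5 - (-4)/8) = -4*(-5 - 1*(-½)) = -4*(-5 + ½) = -4*(-9/2) = 18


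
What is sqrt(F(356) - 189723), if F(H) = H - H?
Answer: I*sqrt(189723) ≈ 435.57*I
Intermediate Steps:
F(H) = 0
sqrt(F(356) - 189723) = sqrt(0 - 189723) = sqrt(-189723) = I*sqrt(189723)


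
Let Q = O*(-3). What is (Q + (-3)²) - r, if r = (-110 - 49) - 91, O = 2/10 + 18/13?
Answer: 16526/65 ≈ 254.25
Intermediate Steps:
O = 103/65 (O = 2*(⅒) + 18*(1/13) = ⅕ + 18/13 = 103/65 ≈ 1.5846)
Q = -309/65 (Q = (103/65)*(-3) = -309/65 ≈ -4.7538)
r = -250 (r = -159 - 91 = -250)
(Q + (-3)²) - r = (-309/65 + (-3)²) - 1*(-250) = (-309/65 + 9) + 250 = 276/65 + 250 = 16526/65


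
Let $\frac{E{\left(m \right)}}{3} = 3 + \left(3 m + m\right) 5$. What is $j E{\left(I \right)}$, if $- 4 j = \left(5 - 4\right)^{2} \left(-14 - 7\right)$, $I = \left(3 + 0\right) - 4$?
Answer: $- \frac{1071}{4} \approx -267.75$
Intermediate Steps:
$I = -1$ ($I = 3 - 4 = -1$)
$E{\left(m \right)} = 9 + 60 m$ ($E{\left(m \right)} = 3 \left(3 + \left(3 m + m\right) 5\right) = 3 \left(3 + 4 m 5\right) = 3 \left(3 + 20 m\right) = 9 + 60 m$)
$j = \frac{21}{4}$ ($j = - \frac{\left(5 - 4\right)^{2} \left(-14 - 7\right)}{4} = - \frac{1^{2} \left(-21\right)}{4} = - \frac{1 \left(-21\right)}{4} = \left(- \frac{1}{4}\right) \left(-21\right) = \frac{21}{4} \approx 5.25$)
$j E{\left(I \right)} = \frac{21 \left(9 + 60 \left(-1\right)\right)}{4} = \frac{21 \left(9 - 60\right)}{4} = \frac{21}{4} \left(-51\right) = - \frac{1071}{4}$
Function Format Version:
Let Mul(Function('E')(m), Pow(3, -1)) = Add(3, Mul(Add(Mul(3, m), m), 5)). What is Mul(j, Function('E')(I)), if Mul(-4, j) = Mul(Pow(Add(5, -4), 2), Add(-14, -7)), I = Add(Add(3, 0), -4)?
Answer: Rational(-1071, 4) ≈ -267.75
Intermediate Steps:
I = -1 (I = Add(3, -4) = -1)
Function('E')(m) = Add(9, Mul(60, m)) (Function('E')(m) = Mul(3, Add(3, Mul(Add(Mul(3, m), m), 5))) = Mul(3, Add(3, Mul(Mul(4, m), 5))) = Mul(3, Add(3, Mul(20, m))) = Add(9, Mul(60, m)))
j = Rational(21, 4) (j = Mul(Rational(-1, 4), Mul(Pow(Add(5, -4), 2), Add(-14, -7))) = Mul(Rational(-1, 4), Mul(Pow(1, 2), -21)) = Mul(Rational(-1, 4), Mul(1, -21)) = Mul(Rational(-1, 4), -21) = Rational(21, 4) ≈ 5.2500)
Mul(j, Function('E')(I)) = Mul(Rational(21, 4), Add(9, Mul(60, -1))) = Mul(Rational(21, 4), Add(9, -60)) = Mul(Rational(21, 4), -51) = Rational(-1071, 4)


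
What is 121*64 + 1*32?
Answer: 7776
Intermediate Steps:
121*64 + 1*32 = 7744 + 32 = 7776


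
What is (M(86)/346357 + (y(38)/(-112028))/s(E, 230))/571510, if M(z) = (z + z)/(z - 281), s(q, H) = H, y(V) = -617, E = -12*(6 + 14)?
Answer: 64765417/1729692843647648880 ≈ 3.7443e-11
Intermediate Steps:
E = -240 (E = -12*20 = -240)
M(z) = 2*z/(-281 + z) (M(z) = (2*z)/(-281 + z) = 2*z/(-281 + z))
(M(86)/346357 + (y(38)/(-112028))/s(E, 230))/571510 = ((2*86/(-281 + 86))/346357 - 617/(-112028)/230)/571510 = ((2*86/(-195))*(1/346357) - 617*(-1/112028)*(1/230))*(1/571510) = ((2*86*(-1/195))*(1/346357) + (617/112028)*(1/230))*(1/571510) = (-172/195*1/346357 + 617/25766440)*(1/571510) = (-172/67539615 + 617/25766440)*(1/571510) = (64765417/3026531195688)*(1/571510) = 64765417/1729692843647648880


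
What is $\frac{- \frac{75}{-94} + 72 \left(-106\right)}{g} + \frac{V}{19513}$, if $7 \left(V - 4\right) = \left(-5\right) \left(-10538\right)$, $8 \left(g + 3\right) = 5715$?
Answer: $- \frac{17991622606}{1739759567} \approx -10.341$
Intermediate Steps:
$g = \frac{5691}{8}$ ($g = -3 + \frac{1}{8} \cdot 5715 = -3 + \frac{5715}{8} = \frac{5691}{8} \approx 711.38$)
$V = \frac{52718}{7}$ ($V = 4 + \frac{\left(-5\right) \left(-10538\right)}{7} = 4 + \frac{1}{7} \cdot 52690 = 4 + \frac{52690}{7} = \frac{52718}{7} \approx 7531.1$)
$\frac{- \frac{75}{-94} + 72 \left(-106\right)}{g} + \frac{V}{19513} = \frac{- \frac{75}{-94} + 72 \left(-106\right)}{\frac{5691}{8}} + \frac{52718}{7 \cdot 19513} = \left(\left(-75\right) \left(- \frac{1}{94}\right) - 7632\right) \frac{8}{5691} + \frac{52718}{7} \cdot \frac{1}{19513} = \left(\frac{75}{94} - 7632\right) \frac{8}{5691} + \frac{52718}{136591} = \left(- \frac{717333}{94}\right) \frac{8}{5691} + \frac{52718}{136591} = - \frac{956444}{89159} + \frac{52718}{136591} = - \frac{17991622606}{1739759567}$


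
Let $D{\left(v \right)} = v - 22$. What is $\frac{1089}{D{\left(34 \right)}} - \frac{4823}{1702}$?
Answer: $\frac{299267}{3404} \approx 87.916$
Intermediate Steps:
$D{\left(v \right)} = -22 + v$
$\frac{1089}{D{\left(34 \right)}} - \frac{4823}{1702} = \frac{1089}{-22 + 34} - \frac{4823}{1702} = \frac{1089}{12} - \frac{4823}{1702} = 1089 \cdot \frac{1}{12} - \frac{4823}{1702} = \frac{363}{4} - \frac{4823}{1702} = \frac{299267}{3404}$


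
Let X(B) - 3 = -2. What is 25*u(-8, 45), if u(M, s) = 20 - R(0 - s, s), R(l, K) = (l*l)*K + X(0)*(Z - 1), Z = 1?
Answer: -2277625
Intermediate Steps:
X(B) = 1 (X(B) = 3 - 2 = 1)
R(l, K) = K*l² (R(l, K) = (l*l)*K + 1*(1 - 1) = l²*K + 1*0 = K*l² + 0 = K*l²)
u(M, s) = 20 - s³ (u(M, s) = 20 - s*(0 - s)² = 20 - s*(-s)² = 20 - s*s² = 20 - s³)
25*u(-8, 45) = 25*(20 - 1*45³) = 25*(20 - 1*91125) = 25*(20 - 91125) = 25*(-91105) = -2277625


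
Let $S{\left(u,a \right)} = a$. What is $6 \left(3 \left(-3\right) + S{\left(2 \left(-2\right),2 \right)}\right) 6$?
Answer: $-252$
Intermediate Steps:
$6 \left(3 \left(-3\right) + S{\left(2 \left(-2\right),2 \right)}\right) 6 = 6 \left(3 \left(-3\right) + 2\right) 6 = 6 \left(-9 + 2\right) 6 = 6 \left(-7\right) 6 = \left(-42\right) 6 = -252$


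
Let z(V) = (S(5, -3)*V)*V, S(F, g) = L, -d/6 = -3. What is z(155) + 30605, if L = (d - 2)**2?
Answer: 6181005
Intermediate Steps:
d = 18 (d = -6*(-3) = 18)
L = 256 (L = (18 - 2)**2 = 16**2 = 256)
S(F, g) = 256
z(V) = 256*V**2 (z(V) = (256*V)*V = 256*V**2)
z(155) + 30605 = 256*155**2 + 30605 = 256*24025 + 30605 = 6150400 + 30605 = 6181005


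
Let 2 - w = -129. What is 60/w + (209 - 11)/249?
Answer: 13626/10873 ≈ 1.2532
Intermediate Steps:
w = 131 (w = 2 - 1*(-129) = 2 + 129 = 131)
60/w + (209 - 11)/249 = 60/131 + (209 - 11)/249 = 60*(1/131) + 198*(1/249) = 60/131 + 66/83 = 13626/10873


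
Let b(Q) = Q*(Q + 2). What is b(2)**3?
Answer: 512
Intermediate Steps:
b(Q) = Q*(2 + Q)
b(2)**3 = (2*(2 + 2))**3 = (2*4)**3 = 8**3 = 512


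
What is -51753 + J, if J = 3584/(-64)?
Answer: -51809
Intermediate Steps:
J = -56 (J = -1/64*3584 = -56)
-51753 + J = -51753 - 56 = -51809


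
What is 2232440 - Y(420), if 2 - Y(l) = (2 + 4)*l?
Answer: 2234958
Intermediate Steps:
Y(l) = 2 - 6*l (Y(l) = 2 - (2 + 4)*l = 2 - 6*l)
2232440 - Y(420) = 2232440 - (2 - 6*420) = 2232440 - (2 - 2520) = 2232440 - 1*(-2518) = 2232440 + 2518 = 2234958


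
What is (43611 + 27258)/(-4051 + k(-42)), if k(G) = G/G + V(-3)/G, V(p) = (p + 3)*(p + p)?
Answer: -23623/1350 ≈ -17.499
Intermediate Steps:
V(p) = 2*p*(3 + p) (V(p) = (3 + p)*(2*p) = 2*p*(3 + p))
k(G) = 1 (k(G) = G/G + (2*(-3)*(3 - 3))/G = 1 + (2*(-3)*0)/G = 1 + 0/G = 1 + 0 = 1)
(43611 + 27258)/(-4051 + k(-42)) = (43611 + 27258)/(-4051 + 1) = 70869/(-4050) = 70869*(-1/4050) = -23623/1350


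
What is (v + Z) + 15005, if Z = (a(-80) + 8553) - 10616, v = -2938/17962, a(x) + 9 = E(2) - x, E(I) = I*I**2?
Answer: 116940132/8981 ≈ 13021.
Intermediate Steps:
E(I) = I**3
a(x) = -1 - x (a(x) = -9 + (2**3 - x) = -9 + (8 - x) = -1 - x)
v = -1469/8981 (v = -2938*1/17962 = -1469/8981 ≈ -0.16357)
Z = -1984 (Z = ((-1 - 1*(-80)) + 8553) - 10616 = ((-1 + 80) + 8553) - 10616 = (79 + 8553) - 10616 = 8632 - 10616 = -1984)
(v + Z) + 15005 = (-1469/8981 - 1984) + 15005 = -17819773/8981 + 15005 = 116940132/8981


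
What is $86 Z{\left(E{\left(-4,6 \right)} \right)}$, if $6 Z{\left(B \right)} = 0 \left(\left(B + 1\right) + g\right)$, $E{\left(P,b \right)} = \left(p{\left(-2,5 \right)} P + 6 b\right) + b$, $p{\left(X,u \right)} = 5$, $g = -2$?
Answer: $0$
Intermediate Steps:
$E{\left(P,b \right)} = 5 P + 7 b$ ($E{\left(P,b \right)} = \left(5 P + 6 b\right) + b = 5 P + 7 b$)
$Z{\left(B \right)} = 0$ ($Z{\left(B \right)} = \frac{0 \left(\left(B + 1\right) - 2\right)}{6} = \frac{0 \left(\left(1 + B\right) - 2\right)}{6} = \frac{0 \left(-1 + B\right)}{6} = \frac{1}{6} \cdot 0 = 0$)
$86 Z{\left(E{\left(-4,6 \right)} \right)} = 86 \cdot 0 = 0$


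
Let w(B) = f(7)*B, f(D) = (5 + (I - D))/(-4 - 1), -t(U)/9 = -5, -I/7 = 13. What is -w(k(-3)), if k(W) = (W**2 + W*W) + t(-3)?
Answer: -5859/5 ≈ -1171.8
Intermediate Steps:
I = -91 (I = -7*13 = -91)
t(U) = 45 (t(U) = -9*(-5) = 45)
f(D) = 86/5 + D/5 (f(D) = (5 + (-91 - D))/(-4 - 1) = (-86 - D)/(-5) = (-86 - D)*(-1/5) = 86/5 + D/5)
k(W) = 45 + 2*W**2 (k(W) = (W**2 + W*W) + 45 = (W**2 + W**2) + 45 = 2*W**2 + 45 = 45 + 2*W**2)
w(B) = 93*B/5 (w(B) = (86/5 + (1/5)*7)*B = (86/5 + 7/5)*B = 93*B/5)
-w(k(-3)) = -93*(45 + 2*(-3)**2)/5 = -93*(45 + 2*9)/5 = -93*(45 + 18)/5 = -93*63/5 = -1*5859/5 = -5859/5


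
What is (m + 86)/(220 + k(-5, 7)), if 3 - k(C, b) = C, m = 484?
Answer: 5/2 ≈ 2.5000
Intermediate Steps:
k(C, b) = 3 - C
(m + 86)/(220 + k(-5, 7)) = (484 + 86)/(220 + (3 - 1*(-5))) = 570/(220 + (3 + 5)) = 570/(220 + 8) = 570/228 = 570*(1/228) = 5/2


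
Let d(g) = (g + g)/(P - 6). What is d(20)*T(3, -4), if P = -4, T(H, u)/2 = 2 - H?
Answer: 8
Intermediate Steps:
T(H, u) = 4 - 2*H (T(H, u) = 2*(2 - H) = 4 - 2*H)
d(g) = -g/5 (d(g) = (g + g)/(-4 - 6) = (2*g)/(-10) = (2*g)*(-⅒) = -g/5)
d(20)*T(3, -4) = (-⅕*20)*(4 - 2*3) = -4*(4 - 6) = -4*(-2) = 8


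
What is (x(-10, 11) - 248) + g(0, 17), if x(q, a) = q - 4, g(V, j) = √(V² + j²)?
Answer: -245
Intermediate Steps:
x(q, a) = -4 + q
(x(-10, 11) - 248) + g(0, 17) = ((-4 - 10) - 248) + √(0² + 17²) = (-14 - 248) + √(0 + 289) = -262 + √289 = -262 + 17 = -245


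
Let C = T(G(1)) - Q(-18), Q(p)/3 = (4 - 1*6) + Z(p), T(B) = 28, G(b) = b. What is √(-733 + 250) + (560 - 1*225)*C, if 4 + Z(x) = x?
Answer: 33500 + I*√483 ≈ 33500.0 + 21.977*I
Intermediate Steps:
Z(x) = -4 + x
Q(p) = -18 + 3*p (Q(p) = 3*((4 - 1*6) + (-4 + p)) = 3*((4 - 6) + (-4 + p)) = 3*(-2 + (-4 + p)) = 3*(-6 + p) = -18 + 3*p)
C = 100 (C = 28 - (-18 + 3*(-18)) = 28 - (-18 - 54) = 28 - 1*(-72) = 28 + 72 = 100)
√(-733 + 250) + (560 - 1*225)*C = √(-733 + 250) + (560 - 1*225)*100 = √(-483) + (560 - 225)*100 = I*√483 + 335*100 = I*√483 + 33500 = 33500 + I*√483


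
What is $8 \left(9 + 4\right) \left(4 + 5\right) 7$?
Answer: $6552$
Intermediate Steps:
$8 \left(9 + 4\right) \left(4 + 5\right) 7 = 8 \cdot 13 \cdot 9 \cdot 7 = 8 \cdot 117 \cdot 7 = 936 \cdot 7 = 6552$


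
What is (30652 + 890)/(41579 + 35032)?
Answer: 10514/25537 ≈ 0.41172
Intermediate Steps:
(30652 + 890)/(41579 + 35032) = 31542/76611 = 31542*(1/76611) = 10514/25537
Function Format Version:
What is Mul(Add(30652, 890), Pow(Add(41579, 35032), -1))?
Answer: Rational(10514, 25537) ≈ 0.41172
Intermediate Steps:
Mul(Add(30652, 890), Pow(Add(41579, 35032), -1)) = Mul(31542, Pow(76611, -1)) = Mul(31542, Rational(1, 76611)) = Rational(10514, 25537)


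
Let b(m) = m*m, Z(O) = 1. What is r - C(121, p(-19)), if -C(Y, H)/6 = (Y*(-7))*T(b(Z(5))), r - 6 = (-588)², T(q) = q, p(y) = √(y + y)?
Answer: 340668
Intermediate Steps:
p(y) = √2*√y (p(y) = √(2*y) = √2*√y)
b(m) = m²
r = 345750 (r = 6 + (-588)² = 6 + 345744 = 345750)
C(Y, H) = 42*Y (C(Y, H) = -6*Y*(-7)*1² = -6*(-7*Y) = -(-42)*Y = 42*Y)
r - C(121, p(-19)) = 345750 - 42*121 = 345750 - 1*5082 = 345750 - 5082 = 340668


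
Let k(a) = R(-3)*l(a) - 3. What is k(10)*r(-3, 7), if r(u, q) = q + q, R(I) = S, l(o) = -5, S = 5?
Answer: -392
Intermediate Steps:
R(I) = 5
k(a) = -28 (k(a) = 5*(-5) - 3 = -25 - 3 = -28)
r(u, q) = 2*q
k(10)*r(-3, 7) = -56*7 = -28*14 = -392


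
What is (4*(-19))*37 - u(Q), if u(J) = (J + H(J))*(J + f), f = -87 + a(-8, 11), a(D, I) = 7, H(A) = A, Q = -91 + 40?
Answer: -16174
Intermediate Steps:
Q = -51
f = -80 (f = -87 + 7 = -80)
u(J) = 2*J*(-80 + J) (u(J) = (J + J)*(J - 80) = (2*J)*(-80 + J) = 2*J*(-80 + J))
(4*(-19))*37 - u(Q) = (4*(-19))*37 - 2*(-51)*(-80 - 51) = -76*37 - 2*(-51)*(-131) = -2812 - 1*13362 = -2812 - 13362 = -16174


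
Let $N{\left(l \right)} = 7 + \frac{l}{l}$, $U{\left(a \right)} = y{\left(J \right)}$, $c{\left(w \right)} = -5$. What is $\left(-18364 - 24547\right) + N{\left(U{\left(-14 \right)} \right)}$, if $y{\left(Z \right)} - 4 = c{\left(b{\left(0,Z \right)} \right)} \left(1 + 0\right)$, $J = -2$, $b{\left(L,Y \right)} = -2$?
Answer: $-42903$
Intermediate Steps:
$y{\left(Z \right)} = -1$ ($y{\left(Z \right)} = 4 - 5 \left(1 + 0\right) = 4 - 5 = -1$)
$U{\left(a \right)} = -1$
$N{\left(l \right)} = 8$ ($N{\left(l \right)} = 7 + 1 = 8$)
$\left(-18364 - 24547\right) + N{\left(U{\left(-14 \right)} \right)} = \left(-18364 - 24547\right) + 8 = -42911 + 8 = -42903$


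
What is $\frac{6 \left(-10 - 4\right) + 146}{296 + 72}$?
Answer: $\frac{31}{184} \approx 0.16848$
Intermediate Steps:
$\frac{6 \left(-10 - 4\right) + 146}{296 + 72} = \frac{6 \left(-14\right) + 146}{368} = \left(-84 + 146\right) \frac{1}{368} = 62 \cdot \frac{1}{368} = \frac{31}{184}$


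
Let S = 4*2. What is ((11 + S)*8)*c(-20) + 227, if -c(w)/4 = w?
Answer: 12387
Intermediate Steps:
c(w) = -4*w
S = 8
((11 + S)*8)*c(-20) + 227 = ((11 + 8)*8)*(-4*(-20)) + 227 = (19*8)*80 + 227 = 152*80 + 227 = 12160 + 227 = 12387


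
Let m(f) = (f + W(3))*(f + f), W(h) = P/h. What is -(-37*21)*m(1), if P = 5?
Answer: 4144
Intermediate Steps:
W(h) = 5/h
m(f) = 2*f*(5/3 + f) (m(f) = (f + 5/3)*(f + f) = (f + 5*(⅓))*(2*f) = (f + 5/3)*(2*f) = (5/3 + f)*(2*f) = 2*f*(5/3 + f))
-(-37*21)*m(1) = -(-37*21)*(⅔)*1*(5 + 3*1) = -(-777)*(⅔)*1*(5 + 3) = -(-777)*(⅔)*1*8 = -(-777)*16/3 = -1*(-4144) = 4144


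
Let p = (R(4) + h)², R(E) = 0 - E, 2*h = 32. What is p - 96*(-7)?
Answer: 816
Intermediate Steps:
h = 16 (h = (½)*32 = 16)
R(E) = -E
p = 144 (p = (-1*4 + 16)² = (-4 + 16)² = 12² = 144)
p - 96*(-7) = 144 - 96*(-7) = 144 + 672 = 816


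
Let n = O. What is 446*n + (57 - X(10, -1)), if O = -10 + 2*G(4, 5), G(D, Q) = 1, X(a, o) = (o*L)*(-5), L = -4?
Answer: -3491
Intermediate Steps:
X(a, o) = 20*o (X(a, o) = (o*(-4))*(-5) = -4*o*(-5) = 20*o)
O = -8 (O = -10 + 2*1 = -10 + 2 = -8)
n = -8
446*n + (57 - X(10, -1)) = 446*(-8) + (57 - 20*(-1)) = -3568 + (57 - 1*(-20)) = -3568 + (57 + 20) = -3568 + 77 = -3491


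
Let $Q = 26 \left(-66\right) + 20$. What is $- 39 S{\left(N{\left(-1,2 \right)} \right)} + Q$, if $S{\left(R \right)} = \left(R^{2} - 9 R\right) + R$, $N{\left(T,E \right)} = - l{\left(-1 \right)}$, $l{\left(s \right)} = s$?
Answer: $-1423$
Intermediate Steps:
$Q = -1696$ ($Q = -1716 + 20 = -1696$)
$N{\left(T,E \right)} = 1$ ($N{\left(T,E \right)} = \left(-1\right) \left(-1\right) = 1$)
$S{\left(R \right)} = R^{2} - 8 R$
$- 39 S{\left(N{\left(-1,2 \right)} \right)} + Q = - 39 \cdot 1 \left(-8 + 1\right) - 1696 = - 39 \cdot 1 \left(-7\right) - 1696 = \left(-39\right) \left(-7\right) - 1696 = 273 - 1696 = -1423$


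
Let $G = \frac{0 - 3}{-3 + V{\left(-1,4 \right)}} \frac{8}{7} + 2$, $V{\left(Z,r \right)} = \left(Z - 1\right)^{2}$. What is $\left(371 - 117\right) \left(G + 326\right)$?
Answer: $\frac{577088}{7} \approx 82441.0$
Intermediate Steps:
$V{\left(Z,r \right)} = \left(-1 + Z\right)^{2}$
$G = - \frac{10}{7}$ ($G = \frac{0 - 3}{-3 + \left(-1 - 1\right)^{2}} \cdot \frac{8}{7} + 2 = - \frac{3}{-3 + \left(-2\right)^{2}} \cdot 8 \cdot \frac{1}{7} + 2 = - \frac{3}{-3 + 4} \cdot \frac{8}{7} + 2 = - \frac{3}{1} \cdot \frac{8}{7} + 2 = \left(-3\right) 1 \cdot \frac{8}{7} + 2 = \left(-3\right) \frac{8}{7} + 2 = - \frac{24}{7} + 2 = - \frac{10}{7} \approx -1.4286$)
$\left(371 - 117\right) \left(G + 326\right) = \left(371 - 117\right) \left(- \frac{10}{7} + 326\right) = 254 \cdot \frac{2272}{7} = \frac{577088}{7}$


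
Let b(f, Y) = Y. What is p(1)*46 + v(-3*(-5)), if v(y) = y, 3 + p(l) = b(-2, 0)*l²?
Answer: -123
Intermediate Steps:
p(l) = -3 (p(l) = -3 + 0*l² = -3 + 0 = -3)
p(1)*46 + v(-3*(-5)) = -3*46 - 3*(-5) = -138 + 15 = -123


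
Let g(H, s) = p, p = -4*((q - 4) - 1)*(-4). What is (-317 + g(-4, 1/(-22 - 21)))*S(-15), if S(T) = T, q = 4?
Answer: 4995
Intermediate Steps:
p = -16 (p = -4*((4 - 4) - 1)*(-4) = -4*(0 - 1)*(-4) = -4*(-1)*(-4) = 4*(-4) = -16)
g(H, s) = -16
(-317 + g(-4, 1/(-22 - 21)))*S(-15) = (-317 - 16)*(-15) = -333*(-15) = 4995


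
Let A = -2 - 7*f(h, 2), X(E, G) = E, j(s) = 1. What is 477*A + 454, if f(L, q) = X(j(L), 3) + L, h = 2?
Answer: -10517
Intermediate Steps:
f(L, q) = 1 + L
A = -23 (A = -2 - 7*(1 + 2) = -2 - 7*3 = -2 - 21 = -23)
477*A + 454 = 477*(-23) + 454 = -10971 + 454 = -10517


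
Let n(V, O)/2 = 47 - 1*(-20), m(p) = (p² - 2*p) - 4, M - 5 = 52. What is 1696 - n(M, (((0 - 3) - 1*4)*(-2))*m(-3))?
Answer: 1562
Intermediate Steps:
M = 57 (M = 5 + 52 = 57)
m(p) = -4 + p² - 2*p
n(V, O) = 134 (n(V, O) = 2*(47 - 1*(-20)) = 2*(47 + 20) = 2*67 = 134)
1696 - n(M, (((0 - 3) - 1*4)*(-2))*m(-3)) = 1696 - 1*134 = 1696 - 134 = 1562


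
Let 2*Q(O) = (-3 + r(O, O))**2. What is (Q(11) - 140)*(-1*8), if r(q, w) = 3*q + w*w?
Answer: -90084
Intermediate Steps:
r(q, w) = w**2 + 3*q (r(q, w) = 3*q + w**2 = w**2 + 3*q)
Q(O) = (-3 + O**2 + 3*O)**2/2 (Q(O) = (-3 + (O**2 + 3*O))**2/2 = (-3 + O**2 + 3*O)**2/2)
(Q(11) - 140)*(-1*8) = ((-3 + 11**2 + 3*11)**2/2 - 140)*(-1*8) = ((-3 + 121 + 33)**2/2 - 140)*(-8) = ((1/2)*151**2 - 140)*(-8) = ((1/2)*22801 - 140)*(-8) = (22801/2 - 140)*(-8) = (22521/2)*(-8) = -90084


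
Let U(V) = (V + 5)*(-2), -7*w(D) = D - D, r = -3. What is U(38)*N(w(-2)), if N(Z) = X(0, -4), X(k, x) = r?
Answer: 258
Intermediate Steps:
w(D) = 0 (w(D) = -(D - D)/7 = -⅐*0 = 0)
X(k, x) = -3
U(V) = -10 - 2*V (U(V) = (5 + V)*(-2) = -10 - 2*V)
N(Z) = -3
U(38)*N(w(-2)) = (-10 - 2*38)*(-3) = (-10 - 76)*(-3) = -86*(-3) = 258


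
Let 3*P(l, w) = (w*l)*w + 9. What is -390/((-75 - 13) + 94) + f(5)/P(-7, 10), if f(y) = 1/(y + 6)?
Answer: -494068/7601 ≈ -65.000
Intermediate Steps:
P(l, w) = 3 + l*w**2/3 (P(l, w) = ((w*l)*w + 9)/3 = ((l*w)*w + 9)/3 = (l*w**2 + 9)/3 = (9 + l*w**2)/3 = 3 + l*w**2/3)
f(y) = 1/(6 + y)
-390/((-75 - 13) + 94) + f(5)/P(-7, 10) = -390/((-75 - 13) + 94) + 1/((6 + 5)*(3 + (1/3)*(-7)*10**2)) = -390/(-88 + 94) + 1/(11*(3 + (1/3)*(-7)*100)) = -390/6 + 1/(11*(3 - 700/3)) = -390*1/6 + 1/(11*(-691/3)) = -65 + (1/11)*(-3/691) = -65 - 3/7601 = -494068/7601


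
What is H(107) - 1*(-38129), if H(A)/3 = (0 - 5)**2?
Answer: 38204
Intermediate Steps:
H(A) = 75 (H(A) = 3*(0 - 5)**2 = 3*(-5)**2 = 3*25 = 75)
H(107) - 1*(-38129) = 75 - 1*(-38129) = 75 + 38129 = 38204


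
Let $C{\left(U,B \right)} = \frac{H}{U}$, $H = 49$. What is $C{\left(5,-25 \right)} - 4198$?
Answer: $- \frac{20941}{5} \approx -4188.2$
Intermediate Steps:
$C{\left(U,B \right)} = \frac{49}{U}$
$C{\left(5,-25 \right)} - 4198 = \frac{49}{5} - 4198 = - \frac{20941}{5}$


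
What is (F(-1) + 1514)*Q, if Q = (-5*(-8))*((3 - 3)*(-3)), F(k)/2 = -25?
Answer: 0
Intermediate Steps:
F(k) = -50 (F(k) = 2*(-25) = -50)
Q = 0 (Q = 40*(0*(-3)) = 40*0 = 0)
(F(-1) + 1514)*Q = (-50 + 1514)*0 = 1464*0 = 0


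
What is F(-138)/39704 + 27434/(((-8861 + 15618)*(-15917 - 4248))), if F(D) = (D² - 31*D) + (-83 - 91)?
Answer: 27180511219/46636765070 ≈ 0.58281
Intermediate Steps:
F(D) = -174 + D² - 31*D (F(D) = (D² - 31*D) - 174 = -174 + D² - 31*D)
F(-138)/39704 + 27434/(((-8861 + 15618)*(-15917 - 4248))) = (-174 + (-138)² - 31*(-138))/39704 + 27434/(((-8861 + 15618)*(-15917 - 4248))) = (-174 + 19044 + 4278)*(1/39704) + 27434/((6757*(-20165))) = 23148*(1/39704) + 27434/(-136254905) = 5787/9926 + 27434*(-1/136254905) = 5787/9926 - 946/4698445 = 27180511219/46636765070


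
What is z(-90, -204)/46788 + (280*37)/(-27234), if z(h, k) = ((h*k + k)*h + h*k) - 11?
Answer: -1059201247/30338676 ≈ -34.913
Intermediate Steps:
z(h, k) = -11 + h*k + h*(k + h*k) (z(h, k) = ((k + h*k)*h + h*k) - 11 = (h*(k + h*k) + h*k) - 11 = (h*k + h*(k + h*k)) - 11 = -11 + h*k + h*(k + h*k))
z(-90, -204)/46788 + (280*37)/(-27234) = (-11 - 204*(-90)² + 2*(-90)*(-204))/46788 + (280*37)/(-27234) = (-11 - 204*8100 + 36720)*(1/46788) + 10360*(-1/27234) = (-11 - 1652400 + 36720)*(1/46788) - 5180/13617 = -1615691*1/46788 - 5180/13617 = -230813/6684 - 5180/13617 = -1059201247/30338676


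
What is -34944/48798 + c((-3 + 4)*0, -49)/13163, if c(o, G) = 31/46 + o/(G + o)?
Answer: -3526168229/4924515234 ≈ -0.71604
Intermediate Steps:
c(o, G) = 31/46 + o/(G + o) (c(o, G) = 31*(1/46) + o/(G + o) = 31/46 + o/(G + o))
-34944/48798 + c((-3 + 4)*0, -49)/13163 = -34944/48798 + ((31*(-49) + 77*((-3 + 4)*0))/(46*(-49 + (-3 + 4)*0)))/13163 = -34944*1/48798 + ((-1519 + 77*(1*0))/(46*(-49 + 1*0)))*(1/13163) = -5824/8133 + ((-1519 + 77*0)/(46*(-49 + 0)))*(1/13163) = -5824/8133 + ((1/46)*(-1519 + 0)/(-49))*(1/13163) = -5824/8133 + ((1/46)*(-1/49)*(-1519))*(1/13163) = -5824/8133 + (31/46)*(1/13163) = -5824/8133 + 31/605498 = -3526168229/4924515234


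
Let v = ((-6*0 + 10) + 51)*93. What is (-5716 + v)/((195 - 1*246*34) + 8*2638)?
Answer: -43/12935 ≈ -0.0033243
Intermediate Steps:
v = 5673 (v = ((0 + 10) + 51)*93 = (10 + 51)*93 = 61*93 = 5673)
(-5716 + v)/((195 - 1*246*34) + 8*2638) = (-5716 + 5673)/((195 - 1*246*34) + 8*2638) = -43/((195 - 246*34) + 21104) = -43/((195 - 8364) + 21104) = -43/(-8169 + 21104) = -43/12935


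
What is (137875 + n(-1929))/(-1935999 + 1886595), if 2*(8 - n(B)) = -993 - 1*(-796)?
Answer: -275963/98808 ≈ -2.7929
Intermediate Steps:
n(B) = 213/2 (n(B) = 8 - (-993 - 1*(-796))/2 = 8 - (-993 + 796)/2 = 8 - 1/2*(-197) = 8 + 197/2 = 213/2)
(137875 + n(-1929))/(-1935999 + 1886595) = (137875 + 213/2)/(-1935999 + 1886595) = (275963/2)/(-49404) = (275963/2)*(-1/49404) = -275963/98808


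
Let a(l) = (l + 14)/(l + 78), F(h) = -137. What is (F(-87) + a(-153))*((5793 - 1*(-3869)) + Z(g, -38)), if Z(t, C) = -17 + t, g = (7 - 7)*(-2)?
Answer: -6517448/5 ≈ -1.3035e+6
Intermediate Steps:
g = 0 (g = 0*(-2) = 0)
a(l) = (14 + l)/(78 + l)
(F(-87) + a(-153))*((5793 - 1*(-3869)) + Z(g, -38)) = (-137 + (14 - 153)/(78 - 153))*((5793 - 1*(-3869)) + (-17 + 0)) = (-137 - 139/(-75))*((5793 + 3869) - 17) = (-137 - 1/75*(-139))*(9662 - 17) = (-137 + 139/75)*9645 = -10136/75*9645 = -6517448/5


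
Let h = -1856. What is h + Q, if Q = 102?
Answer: -1754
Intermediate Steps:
h + Q = -1856 + 102 = -1754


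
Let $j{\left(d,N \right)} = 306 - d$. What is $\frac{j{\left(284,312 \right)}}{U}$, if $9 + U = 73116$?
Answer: $\frac{22}{73107} \approx 0.00030093$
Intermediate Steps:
$U = 73107$ ($U = -9 + 73116 = 73107$)
$\frac{j{\left(284,312 \right)}}{U} = \frac{306 - 284}{73107} = \left(306 - 284\right) \frac{1}{73107} = 22 \cdot \frac{1}{73107} = \frac{22}{73107}$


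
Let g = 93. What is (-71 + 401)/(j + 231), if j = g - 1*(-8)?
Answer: 165/166 ≈ 0.99398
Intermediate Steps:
j = 101 (j = 93 - 1*(-8) = 93 + 8 = 101)
(-71 + 401)/(j + 231) = (-71 + 401)/(101 + 231) = 330/332 = 330*(1/332) = 165/166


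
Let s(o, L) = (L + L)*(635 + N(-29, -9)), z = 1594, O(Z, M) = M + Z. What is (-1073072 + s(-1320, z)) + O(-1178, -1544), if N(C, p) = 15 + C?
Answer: 903954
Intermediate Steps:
s(o, L) = 1242*L (s(o, L) = (L + L)*(635 + (15 - 29)) = (2*L)*(635 - 14) = (2*L)*621 = 1242*L)
(-1073072 + s(-1320, z)) + O(-1178, -1544) = (-1073072 + 1242*1594) + (-1544 - 1178) = (-1073072 + 1979748) - 2722 = 906676 - 2722 = 903954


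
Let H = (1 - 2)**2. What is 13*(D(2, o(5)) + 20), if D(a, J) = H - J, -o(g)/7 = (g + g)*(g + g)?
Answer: 9373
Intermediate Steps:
H = 1 (H = (-1)**2 = 1)
o(g) = -28*g**2 (o(g) = -7*(g + g)*(g + g) = -7*2*g*2*g = -28*g**2)
D(a, J) = 1 - J
13*(D(2, o(5)) + 20) = 13*((1 - (-28)*5**2) + 20) = 13*((1 - (-28)*25) + 20) = 13*((1 - 1*(-700)) + 20) = 13*((1 + 700) + 20) = 13*(701 + 20) = 13*721 = 9373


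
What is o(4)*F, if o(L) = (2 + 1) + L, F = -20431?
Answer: -143017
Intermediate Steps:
o(L) = 3 + L
o(4)*F = (3 + 4)*(-20431) = 7*(-20431) = -143017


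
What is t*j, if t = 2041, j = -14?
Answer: -28574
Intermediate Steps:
t*j = 2041*(-14) = -28574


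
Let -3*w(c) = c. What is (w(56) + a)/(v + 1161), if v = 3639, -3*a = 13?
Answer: -23/4800 ≈ -0.0047917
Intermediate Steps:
a = -13/3 (a = -⅓*13 = -13/3 ≈ -4.3333)
w(c) = -c/3
(w(56) + a)/(v + 1161) = (-⅓*56 - 13/3)/(3639 + 1161) = (-56/3 - 13/3)/4800 = -23*1/4800 = -23/4800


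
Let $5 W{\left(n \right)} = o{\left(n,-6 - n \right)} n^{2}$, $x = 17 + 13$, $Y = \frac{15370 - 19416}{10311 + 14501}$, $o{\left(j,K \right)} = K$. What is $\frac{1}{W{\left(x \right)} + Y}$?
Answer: $- \frac{12406}{80392903} \approx -0.00015432$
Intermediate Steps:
$Y = - \frac{2023}{12406}$ ($Y = - \frac{4046}{24812} = \left(-4046\right) \frac{1}{24812} = - \frac{2023}{12406} \approx -0.16307$)
$x = 30$
$W{\left(n \right)} = \frac{n^{2} \left(-6 - n\right)}{5}$ ($W{\left(n \right)} = \frac{\left(-6 - n\right) n^{2}}{5} = \frac{n^{2} \left(-6 - n\right)}{5}$)
$\frac{1}{W{\left(x \right)} + Y} = \frac{1}{\frac{30^{2} \left(-6 - 30\right)}{5} - \frac{2023}{12406}} = \frac{1}{\frac{1}{5} \cdot 900 \left(-6 - 30\right) - \frac{2023}{12406}} = \frac{1}{\frac{1}{5} \cdot 900 \left(-36\right) - \frac{2023}{12406}} = \frac{1}{-6480 - \frac{2023}{12406}} = \frac{1}{- \frac{80392903}{12406}} = - \frac{12406}{80392903}$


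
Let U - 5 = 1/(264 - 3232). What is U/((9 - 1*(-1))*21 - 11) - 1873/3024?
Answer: -18953225/31894128 ≈ -0.59425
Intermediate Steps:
U = 14839/2968 (U = 5 + 1/(264 - 3232) = 5 + 1/(-2968) = 5 - 1/2968 = 14839/2968 ≈ 4.9997)
U/((9 - 1*(-1))*21 - 11) - 1873/3024 = 14839/(2968*((9 - 1*(-1))*21 - 11)) - 1873/3024 = 14839/(2968*((9 + 1)*21 - 11)) - 1873*1/3024 = 14839/(2968*(10*21 - 11)) - 1873/3024 = 14839/(2968*(210 - 11)) - 1873/3024 = (14839/2968)/199 - 1873/3024 = (14839/2968)*(1/199) - 1873/3024 = 14839/590632 - 1873/3024 = -18953225/31894128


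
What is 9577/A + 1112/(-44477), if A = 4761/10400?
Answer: 4429939487368/211754997 ≈ 20920.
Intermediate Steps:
A = 4761/10400 (A = 4761*(1/10400) = 4761/10400 ≈ 0.45779)
9577/A + 1112/(-44477) = 9577/(4761/10400) + 1112/(-44477) = 9577*(10400/4761) + 1112*(-1/44477) = 99600800/4761 - 1112/44477 = 4429939487368/211754997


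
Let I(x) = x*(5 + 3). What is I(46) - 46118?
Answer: -45750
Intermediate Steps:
I(x) = 8*x (I(x) = x*8 = 8*x)
I(46) - 46118 = 8*46 - 46118 = 368 - 46118 = -45750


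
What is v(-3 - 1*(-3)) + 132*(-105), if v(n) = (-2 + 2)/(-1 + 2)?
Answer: -13860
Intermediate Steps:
v(n) = 0 (v(n) = 0/1 = 0*1 = 0)
v(-3 - 1*(-3)) + 132*(-105) = 0 + 132*(-105) = 0 - 13860 = -13860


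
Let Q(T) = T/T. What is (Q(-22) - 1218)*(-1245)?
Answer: 1515165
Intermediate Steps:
Q(T) = 1
(Q(-22) - 1218)*(-1245) = (1 - 1218)*(-1245) = -1217*(-1245) = 1515165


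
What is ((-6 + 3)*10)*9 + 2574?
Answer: 2304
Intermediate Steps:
((-6 + 3)*10)*9 + 2574 = -3*10*9 + 2574 = -30*9 + 2574 = -270 + 2574 = 2304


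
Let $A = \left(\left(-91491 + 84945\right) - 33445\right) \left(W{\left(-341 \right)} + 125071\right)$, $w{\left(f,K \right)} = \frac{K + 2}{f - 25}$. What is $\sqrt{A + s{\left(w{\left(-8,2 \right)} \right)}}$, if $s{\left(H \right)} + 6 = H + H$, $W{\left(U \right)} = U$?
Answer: $\frac{2 i \sqrt{1358004082017}}{33} \approx 70626.0 i$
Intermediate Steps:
$w{\left(f,K \right)} = \frac{2 + K}{-25 + f}$
$s{\left(H \right)} = -6 + 2 H$ ($s{\left(H \right)} = -6 + \left(H + H\right) = -6 + 2 H$)
$A = -4988077430$ ($A = \left(\left(-91491 + 84945\right) - 33445\right) \left(-341 + 125071\right) = \left(-6546 - 33445\right) 124730 = \left(-39991\right) 124730 = -4988077430$)
$\sqrt{A + s{\left(w{\left(-8,2 \right)} \right)}} = \sqrt{-4988077430 - \left(6 - 2 \frac{2 + 2}{-25 - 8}\right)} = \sqrt{-4988077430 - \left(6 - 2 \frac{1}{-33} \cdot 4\right)} = \sqrt{-4988077430 - \left(6 - 2 \left(\left(- \frac{1}{33}\right) 4\right)\right)} = \sqrt{-4988077430 + \left(-6 + 2 \left(- \frac{4}{33}\right)\right)} = \sqrt{-4988077430 - \frac{206}{33}} = \sqrt{- \frac{164606555396}{33}} = \frac{2 i \sqrt{1358004082017}}{33}$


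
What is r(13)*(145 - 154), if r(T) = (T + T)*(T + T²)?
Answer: -42588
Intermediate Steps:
r(T) = 2*T*(T + T²) (r(T) = (2*T)*(T + T²) = 2*T*(T + T²))
r(13)*(145 - 154) = (2*13²*(1 + 13))*(145 - 154) = (2*169*14)*(-9) = 4732*(-9) = -42588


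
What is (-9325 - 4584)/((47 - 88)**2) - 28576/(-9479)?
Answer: -83807155/15934199 ≈ -5.2596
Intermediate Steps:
(-9325 - 4584)/((47 - 88)**2) - 28576/(-9479) = -13909/((-41)**2) - 28576*(-1/9479) = -13909/1681 + 28576/9479 = -83807155/15934199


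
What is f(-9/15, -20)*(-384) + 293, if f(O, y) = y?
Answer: 7973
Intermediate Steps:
f(-9/15, -20)*(-384) + 293 = -20*(-384) + 293 = 7680 + 293 = 7973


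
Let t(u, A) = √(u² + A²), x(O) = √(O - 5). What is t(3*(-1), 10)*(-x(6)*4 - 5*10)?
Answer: -54*√109 ≈ -563.78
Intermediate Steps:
x(O) = √(-5 + O)
t(u, A) = √(A² + u²)
t(3*(-1), 10)*(-x(6)*4 - 5*10) = √(10² + (3*(-1))²)*(-√(-5 + 6)*4 - 5*10) = √(100 + (-3)²)*(-√1*4 - 50) = √(100 + 9)*(-1*1*4 - 50) = √109*(-1*4 - 50) = √109*(-4 - 50) = √109*(-54) = -54*√109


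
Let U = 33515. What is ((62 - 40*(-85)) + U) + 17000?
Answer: 53977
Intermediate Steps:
((62 - 40*(-85)) + U) + 17000 = ((62 - 40*(-85)) + 33515) + 17000 = ((62 + 3400) + 33515) + 17000 = (3462 + 33515) + 17000 = 36977 + 17000 = 53977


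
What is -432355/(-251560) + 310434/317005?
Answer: 43030294763/15949155560 ≈ 2.6980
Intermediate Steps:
-432355/(-251560) + 310434/317005 = -432355*(-1/251560) + 310434*(1/317005) = 86471/50312 + 310434/317005 = 43030294763/15949155560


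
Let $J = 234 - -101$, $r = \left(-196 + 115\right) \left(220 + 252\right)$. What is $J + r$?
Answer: $-37897$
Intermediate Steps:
$r = -38232$ ($r = \left(-81\right) 472 = -38232$)
$J = 335$ ($J = 234 + 101 = 335$)
$J + r = 335 - 38232 = -37897$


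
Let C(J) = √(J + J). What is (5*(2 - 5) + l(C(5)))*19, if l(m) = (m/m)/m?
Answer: -285 + 19*√10/10 ≈ -278.99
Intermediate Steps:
C(J) = √2*√J (C(J) = √(2*J) = √2*√J)
l(m) = 1/m
(5*(2 - 5) + l(C(5)))*19 = (5*(2 - 5) + 1/(√2*√5))*19 = (5*(-3) + 1/(√10))*19 = (-15 + √10/10)*19 = -285 + 19*√10/10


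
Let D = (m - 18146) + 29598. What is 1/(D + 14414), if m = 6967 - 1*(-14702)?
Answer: 1/47535 ≈ 2.1037e-5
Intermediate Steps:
m = 21669 (m = 6967 + 14702 = 21669)
D = 33121 (D = (21669 - 18146) + 29598 = 3523 + 29598 = 33121)
1/(D + 14414) = 1/(33121 + 14414) = 1/47535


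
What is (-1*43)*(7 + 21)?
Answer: -1204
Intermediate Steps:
(-1*43)*(7 + 21) = -43*28 = -1204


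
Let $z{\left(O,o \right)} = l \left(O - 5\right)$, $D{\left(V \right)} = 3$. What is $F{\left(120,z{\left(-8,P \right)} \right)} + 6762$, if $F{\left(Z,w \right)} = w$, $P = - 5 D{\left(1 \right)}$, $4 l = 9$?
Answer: $\frac{26931}{4} \approx 6732.8$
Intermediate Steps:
$l = \frac{9}{4}$ ($l = \frac{1}{4} \cdot 9 = \frac{9}{4} \approx 2.25$)
$P = -15$ ($P = \left(-5\right) 3 = -15$)
$z{\left(O,o \right)} = - \frac{45}{4} + \frac{9 O}{4}$ ($z{\left(O,o \right)} = \frac{9 \left(O - 5\right)}{4} = \frac{9 \left(-5 + O\right)}{4} = - \frac{45}{4} + \frac{9 O}{4}$)
$F{\left(120,z{\left(-8,P \right)} \right)} + 6762 = \left(- \frac{45}{4} + \frac{9}{4} \left(-8\right)\right) + 6762 = \left(- \frac{45}{4} - 18\right) + 6762 = - \frac{117}{4} + 6762 = \frac{26931}{4}$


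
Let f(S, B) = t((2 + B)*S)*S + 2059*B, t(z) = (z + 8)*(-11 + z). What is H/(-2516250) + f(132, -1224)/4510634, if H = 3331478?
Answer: 2160553395355838237/2837470700625 ≈ 7.6144e+5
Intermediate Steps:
t(z) = (-11 + z)*(8 + z) (t(z) = (8 + z)*(-11 + z) = (-11 + z)*(8 + z))
f(S, B) = 2059*B + S*(-88 + S²*(2 + B)² - 3*S*(2 + B)) (f(S, B) = (-88 + ((2 + B)*S)² - 3*(2 + B)*S)*S + 2059*B = (-88 + (S*(2 + B))² - 3*S*(2 + B))*S + 2059*B = (-88 + S²*(2 + B)² - 3*S*(2 + B))*S + 2059*B = S*(-88 + S²*(2 + B)² - 3*S*(2 + B)) + 2059*B = 2059*B + S*(-88 + S²*(2 + B)² - 3*S*(2 + B)))
H/(-2516250) + f(132, -1224)/4510634 = 3331478/(-2516250) + (2059*(-1224) - 1*132*(88 - 1*132²*(2 - 1224)² + 3*132*(2 - 1224)))/4510634 = 3331478*(-1/2516250) + (-2520216 - 1*132*(88 - 1*17424*(-1222)² + 3*132*(-1222)))*(1/4510634) = -1665739/1258125 + (-2520216 - 1*132*(88 - 1*17424*1493284 - 483912))*(1/4510634) = -1665739/1258125 + (-2520216 - 1*132*(88 - 26018980416 - 483912))*(1/4510634) = -1665739/1258125 + (-2520216 - 1*132*(-26019464240))*(1/4510634) = -1665739/1258125 + (-2520216 + 3434569279680)*(1/4510634) = -1665739/1258125 + 3434566759464*(1/4510634) = -1665739/1258125 + 1717283379732/2255317 = 2160553395355838237/2837470700625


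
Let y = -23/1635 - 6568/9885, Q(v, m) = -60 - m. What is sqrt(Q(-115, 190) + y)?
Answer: I*sqrt(291020407816335)/1077465 ≈ 15.833*I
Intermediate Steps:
y = -731069/1077465 (y = -23*1/1635 - 6568*1/9885 = -23/1635 - 6568/9885 = -731069/1077465 ≈ -0.67851)
sqrt(Q(-115, 190) + y) = sqrt((-60 - 1*190) - 731069/1077465) = sqrt((-60 - 190) - 731069/1077465) = sqrt(-250 - 731069/1077465) = sqrt(-270097319/1077465) = I*sqrt(291020407816335)/1077465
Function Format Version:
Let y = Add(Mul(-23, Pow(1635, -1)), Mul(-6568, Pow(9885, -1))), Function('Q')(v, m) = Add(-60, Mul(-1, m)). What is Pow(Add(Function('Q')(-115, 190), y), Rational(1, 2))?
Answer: Mul(Rational(1, 1077465), I, Pow(291020407816335, Rational(1, 2))) ≈ Mul(15.833, I)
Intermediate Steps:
y = Rational(-731069, 1077465) (y = Add(Mul(-23, Rational(1, 1635)), Mul(-6568, Rational(1, 9885))) = Add(Rational(-23, 1635), Rational(-6568, 9885)) = Rational(-731069, 1077465) ≈ -0.67851)
Pow(Add(Function('Q')(-115, 190), y), Rational(1, 2)) = Pow(Add(Add(-60, Mul(-1, 190)), Rational(-731069, 1077465)), Rational(1, 2)) = Pow(Add(Add(-60, -190), Rational(-731069, 1077465)), Rational(1, 2)) = Pow(Add(-250, Rational(-731069, 1077465)), Rational(1, 2)) = Pow(Rational(-270097319, 1077465), Rational(1, 2)) = Mul(Rational(1, 1077465), I, Pow(291020407816335, Rational(1, 2)))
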